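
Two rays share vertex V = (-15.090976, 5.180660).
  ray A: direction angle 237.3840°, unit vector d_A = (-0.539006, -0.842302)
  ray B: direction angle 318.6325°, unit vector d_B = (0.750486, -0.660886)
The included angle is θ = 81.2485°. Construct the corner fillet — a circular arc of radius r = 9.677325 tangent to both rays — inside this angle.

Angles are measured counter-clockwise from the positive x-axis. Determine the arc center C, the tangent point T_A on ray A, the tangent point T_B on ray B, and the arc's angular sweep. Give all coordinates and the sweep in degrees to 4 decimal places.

bisector direction at 278.0083° = (0.139316,-0.990248)
center distance |VC| = r/sin(θ/2) = 9.677325/sin(40.6243°) = 14.863142
C = V + |VC|·bis = (-13.0203,-9.5375)
T_A = V + ((C−V)·d_A)·d_A = V + 11.2811·d_A = (-21.1715,-4.3214)
T_B = V + ((C−V)·d_B)·d_B = V + 11.2811·d_B = (-6.6247,-2.2748)
sweep = 180° − θ = 98.7515°

center=(-13.0203,-9.5375) T_A=(-21.1715,-4.3214) T_B=(-6.6247,-2.2748) sweep=98.7515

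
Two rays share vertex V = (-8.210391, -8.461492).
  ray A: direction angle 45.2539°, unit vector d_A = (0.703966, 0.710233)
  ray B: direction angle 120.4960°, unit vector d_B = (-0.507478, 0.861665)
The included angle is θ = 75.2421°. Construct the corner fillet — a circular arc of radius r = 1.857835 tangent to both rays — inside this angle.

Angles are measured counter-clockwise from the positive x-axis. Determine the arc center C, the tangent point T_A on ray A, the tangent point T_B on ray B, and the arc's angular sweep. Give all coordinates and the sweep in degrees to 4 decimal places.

bisector direction at 82.8749° = (0.124035,0.992278)
center distance |VC| = r/sin(θ/2) = 1.857835/sin(37.6210°) = 3.043455
C = V + |VC|·bis = (-7.8329,-5.4415)
T_A = V + ((C−V)·d_A)·d_A = V + 2.4106·d_A = (-6.5134,-6.7494)
T_B = V + ((C−V)·d_B)·d_B = V + 2.4106·d_B = (-9.4337,-6.3844)
sweep = 180° − θ = 104.7579°

center=(-7.8329,-5.4415) T_A=(-6.5134,-6.7494) T_B=(-9.4337,-6.3844) sweep=104.7579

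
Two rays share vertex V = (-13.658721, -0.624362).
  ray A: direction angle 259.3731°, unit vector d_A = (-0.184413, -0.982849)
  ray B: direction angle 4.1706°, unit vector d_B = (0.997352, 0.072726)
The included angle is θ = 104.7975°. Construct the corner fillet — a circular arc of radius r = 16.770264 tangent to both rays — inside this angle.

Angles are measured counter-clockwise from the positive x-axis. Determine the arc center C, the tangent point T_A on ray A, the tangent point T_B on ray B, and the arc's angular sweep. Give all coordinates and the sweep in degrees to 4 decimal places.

bisector direction at 311.7719° = (0.666166,-0.745803)
center distance |VC| = r/sin(θ/2) = 16.770264/sin(52.3987°) = 21.167190
C = V + |VC|·bis = (0.4421,-16.4109)
T_A = V + ((C−V)·d_A)·d_A = V + 12.9154·d_A = (-16.0405,-13.3183)
T_B = V + ((C−V)·d_B)·d_B = V + 12.9154·d_B = (-0.7775,0.3149)
sweep = 180° − θ = 75.2025°

center=(0.4421,-16.4109) T_A=(-16.0405,-13.3183) T_B=(-0.7775,0.3149) sweep=75.2025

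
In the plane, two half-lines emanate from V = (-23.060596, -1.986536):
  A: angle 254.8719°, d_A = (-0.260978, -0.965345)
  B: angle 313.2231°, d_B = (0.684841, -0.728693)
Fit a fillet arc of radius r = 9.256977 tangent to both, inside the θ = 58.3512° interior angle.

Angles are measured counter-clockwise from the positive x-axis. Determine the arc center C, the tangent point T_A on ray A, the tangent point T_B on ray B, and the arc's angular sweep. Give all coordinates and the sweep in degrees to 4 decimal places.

center=(-18.4514,-20.4078) T_A=(-27.3876,-17.9919) T_B=(-11.7059,-14.0682) sweep=121.6488

bisector direction at 284.0475° = (0.242726,-0.970095)
center distance |VC| = r/sin(θ/2) = 9.256977/sin(29.1756°) = 18.989143
C = V + |VC|·bis = (-18.4514,-20.4078)
T_A = V + ((C−V)·d_A)·d_A = V + 16.5800·d_A = (-27.3876,-17.9919)
T_B = V + ((C−V)·d_B)·d_B = V + 16.5800·d_B = (-11.7059,-14.0682)
sweep = 180° − θ = 121.6488°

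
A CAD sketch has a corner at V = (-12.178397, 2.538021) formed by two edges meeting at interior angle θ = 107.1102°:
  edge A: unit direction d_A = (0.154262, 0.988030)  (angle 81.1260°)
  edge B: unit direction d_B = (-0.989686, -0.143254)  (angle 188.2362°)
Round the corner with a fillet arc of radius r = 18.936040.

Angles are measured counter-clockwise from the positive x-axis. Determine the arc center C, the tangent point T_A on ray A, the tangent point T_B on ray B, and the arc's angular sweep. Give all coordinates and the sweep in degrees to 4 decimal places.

center=(-28.7306,19.2755) T_A=(-10.0212,16.3544) T_B=(-26.0179,0.5348) sweep=72.8898

bisector direction at 134.6811° = (-0.703160,0.711031)
center distance |VC| = r/sin(θ/2) = 18.936040/sin(53.5551°) = 23.539742
C = V + |VC|·bis = (-28.7306,19.2755)
T_A = V + ((C−V)·d_A)·d_A = V + 13.9838·d_A = (-10.0212,16.3544)
T_B = V + ((C−V)·d_B)·d_B = V + 13.9838·d_B = (-26.0179,0.5348)
sweep = 180° − θ = 72.8898°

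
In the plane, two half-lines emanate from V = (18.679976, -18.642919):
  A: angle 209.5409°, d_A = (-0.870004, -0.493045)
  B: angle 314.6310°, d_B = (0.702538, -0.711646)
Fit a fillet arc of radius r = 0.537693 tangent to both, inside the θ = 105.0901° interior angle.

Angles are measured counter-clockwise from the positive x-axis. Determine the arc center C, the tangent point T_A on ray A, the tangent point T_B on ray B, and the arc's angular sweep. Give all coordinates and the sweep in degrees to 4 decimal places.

bisector direction at 262.0860° = (-0.137687,-0.990476)
center distance |VC| = r/sin(θ/2) = 0.537693/sin(52.5451°) = 0.677339
C = V + |VC|·bis = (18.5867,-19.3138)
T_A = V + ((C−V)·d_A)·d_A = V + 0.4119·d_A = (18.3216,-18.8460)
T_B = V + ((C−V)·d_B)·d_B = V + 0.4119·d_B = (18.9694,-18.9361)
sweep = 180° − θ = 74.9099°

center=(18.5867,-19.3138) T_A=(18.3216,-18.8460) T_B=(18.9694,-18.9361) sweep=74.9099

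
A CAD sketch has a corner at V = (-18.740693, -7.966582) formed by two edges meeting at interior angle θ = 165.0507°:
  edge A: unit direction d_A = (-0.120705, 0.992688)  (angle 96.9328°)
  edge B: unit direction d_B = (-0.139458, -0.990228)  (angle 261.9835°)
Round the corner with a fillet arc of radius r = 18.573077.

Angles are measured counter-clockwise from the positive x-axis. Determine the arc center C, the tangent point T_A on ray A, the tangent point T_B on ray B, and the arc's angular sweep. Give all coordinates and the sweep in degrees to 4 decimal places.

center=(-37.4721,-7.7894) T_A=(-19.0348,-5.5476) T_B=(-19.0805,-10.3796) sweep=14.9493

bisector direction at 179.4581° = (-0.999955,0.009457)
center distance |VC| = r/sin(θ/2) = 18.573077/sin(82.5254°) = 18.732254
C = V + |VC|·bis = (-37.4721,-7.7894)
T_A = V + ((C−V)·d_A)·d_A = V + 2.4368·d_A = (-19.0348,-5.5476)
T_B = V + ((C−V)·d_B)·d_B = V + 2.4368·d_B = (-19.0805,-10.3796)
sweep = 180° − θ = 14.9493°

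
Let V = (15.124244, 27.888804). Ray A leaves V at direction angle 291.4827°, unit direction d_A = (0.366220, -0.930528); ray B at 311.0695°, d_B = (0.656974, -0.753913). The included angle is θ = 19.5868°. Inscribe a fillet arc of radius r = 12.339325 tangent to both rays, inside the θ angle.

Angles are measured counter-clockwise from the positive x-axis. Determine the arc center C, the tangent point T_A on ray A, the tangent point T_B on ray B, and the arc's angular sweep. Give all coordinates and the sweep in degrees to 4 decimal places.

bisector direction at 301.2761° = (0.519163,-0.854675)
center distance |VC| = r/sin(θ/2) = 12.339325/sin(9.7934°) = 72.543305
C = V + |VC|·bis = (52.7860,-34.1122)
T_A = V + ((C−V)·d_A)·d_A = V + 71.4862·d_A = (41.3039,-38.6311)
T_B = V + ((C−V)·d_B)·d_B = V + 71.4862·d_B = (62.0888,-26.0056)
sweep = 180° − θ = 160.4132°

center=(52.7860,-34.1122) T_A=(41.3039,-38.6311) T_B=(62.0888,-26.0056) sweep=160.4132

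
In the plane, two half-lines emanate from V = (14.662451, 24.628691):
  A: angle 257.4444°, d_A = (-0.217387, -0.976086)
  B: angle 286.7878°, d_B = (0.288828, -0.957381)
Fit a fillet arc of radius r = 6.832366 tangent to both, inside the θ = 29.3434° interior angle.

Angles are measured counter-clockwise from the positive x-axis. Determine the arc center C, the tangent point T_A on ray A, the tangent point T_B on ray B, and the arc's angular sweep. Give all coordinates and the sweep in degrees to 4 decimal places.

center=(15.6585,-2.3284) T_A=(8.9895,-0.8432) T_B=(22.1997,-0.3551) sweep=150.6566

bisector direction at 272.1161° = (0.036925,-0.999318)
center distance |VC| = r/sin(θ/2) = 6.832366/sin(14.6717°) = 26.975529
C = V + |VC|·bis = (15.6585,-2.3284)
T_A = V + ((C−V)·d_A)·d_A = V + 26.0959·d_A = (8.9895,-0.8432)
T_B = V + ((C−V)·d_B)·d_B = V + 26.0959·d_B = (22.1997,-0.3551)
sweep = 180° − θ = 150.6566°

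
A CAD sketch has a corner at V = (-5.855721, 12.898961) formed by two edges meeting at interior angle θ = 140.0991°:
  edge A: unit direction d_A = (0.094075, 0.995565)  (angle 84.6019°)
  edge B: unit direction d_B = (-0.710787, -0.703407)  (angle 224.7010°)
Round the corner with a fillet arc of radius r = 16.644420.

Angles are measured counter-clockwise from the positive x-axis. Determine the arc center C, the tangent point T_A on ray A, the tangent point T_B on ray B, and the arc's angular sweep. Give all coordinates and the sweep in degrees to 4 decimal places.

center=(-21.8579,20.4798) T_A=(-5.2873,18.9139) T_B=(-10.1501,8.6491) sweep=39.9009

bisector direction at 154.6514° = (-0.903720,0.428124)
center distance |VC| = r/sin(θ/2) = 16.644420/sin(70.0495°) = 17.707055
C = V + |VC|·bis = (-21.8579,20.4798)
T_A = V + ((C−V)·d_A)·d_A = V + 6.0418·d_A = (-5.2873,18.9139)
T_B = V + ((C−V)·d_B)·d_B = V + 6.0418·d_B = (-10.1501,8.6491)
sweep = 180° − θ = 39.9009°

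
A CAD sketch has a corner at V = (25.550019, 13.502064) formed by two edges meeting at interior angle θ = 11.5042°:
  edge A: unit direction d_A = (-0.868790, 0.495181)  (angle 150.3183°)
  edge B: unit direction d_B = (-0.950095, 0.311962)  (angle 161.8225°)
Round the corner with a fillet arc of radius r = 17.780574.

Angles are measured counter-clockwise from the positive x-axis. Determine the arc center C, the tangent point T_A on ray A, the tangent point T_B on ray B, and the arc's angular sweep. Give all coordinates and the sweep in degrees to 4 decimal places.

bisector direction at 156.0704° = (-0.914045,0.405614)
center distance |VC| = r/sin(θ/2) = 17.780574/sin(5.7521°) = 177.407409
C = V + |VC|·bis = (-136.6083,85.4610)
T_A = V + ((C−V)·d_A)·d_A = V + 176.5141·d_A = (-127.8036,100.9085)
T_B = V + ((C−V)·d_B)·d_B = V + 176.5141·d_B = (-142.1551,68.5677)
sweep = 180° − θ = 168.4958°

center=(-136.6083,85.4610) T_A=(-127.8036,100.9085) T_B=(-142.1551,68.5677) sweep=168.4958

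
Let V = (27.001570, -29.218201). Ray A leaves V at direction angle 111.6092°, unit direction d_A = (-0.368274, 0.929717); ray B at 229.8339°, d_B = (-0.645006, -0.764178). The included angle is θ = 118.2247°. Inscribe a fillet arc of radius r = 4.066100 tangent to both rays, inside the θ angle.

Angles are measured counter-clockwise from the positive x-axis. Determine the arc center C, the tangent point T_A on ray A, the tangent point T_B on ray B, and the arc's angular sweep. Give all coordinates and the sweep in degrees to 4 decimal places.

center=(22.3255,-28.4543) T_A=(26.1058,-26.9568) T_B=(25.4327,-31.0769) sweep=61.7753

bisector direction at 170.7216° = (-0.986916,0.161233)
center distance |VC| = r/sin(θ/2) = 4.066100/sin(59.1123°) = 4.738075
C = V + |VC|·bis = (22.3255,-28.4543)
T_A = V + ((C−V)·d_A)·d_A = V + 2.4323·d_A = (26.1058,-26.9568)
T_B = V + ((C−V)·d_B)·d_B = V + 2.4323·d_B = (25.4327,-31.0769)
sweep = 180° − θ = 61.7753°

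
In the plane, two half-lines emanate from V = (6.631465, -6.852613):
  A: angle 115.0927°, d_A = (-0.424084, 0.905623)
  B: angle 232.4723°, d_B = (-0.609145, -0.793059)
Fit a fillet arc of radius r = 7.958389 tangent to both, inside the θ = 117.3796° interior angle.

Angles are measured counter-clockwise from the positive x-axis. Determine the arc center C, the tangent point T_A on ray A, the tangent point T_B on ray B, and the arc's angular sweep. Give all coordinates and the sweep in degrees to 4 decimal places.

center=(-2.6287,-5.8438) T_A=(4.5786,-2.4687) T_B=(3.6828,-10.6916) sweep=62.6204

bisector direction at 173.7825° = (-0.994118,0.108303)
center distance |VC| = r/sin(θ/2) = 7.958389/sin(58.6898°) = 9.314961
C = V + |VC|·bis = (-2.6287,-5.8438)
T_A = V + ((C−V)·d_A)·d_A = V + 4.8407·d_A = (4.5786,-2.4687)
T_B = V + ((C−V)·d_B)·d_B = V + 4.8407·d_B = (3.6828,-10.6916)
sweep = 180° − θ = 62.6204°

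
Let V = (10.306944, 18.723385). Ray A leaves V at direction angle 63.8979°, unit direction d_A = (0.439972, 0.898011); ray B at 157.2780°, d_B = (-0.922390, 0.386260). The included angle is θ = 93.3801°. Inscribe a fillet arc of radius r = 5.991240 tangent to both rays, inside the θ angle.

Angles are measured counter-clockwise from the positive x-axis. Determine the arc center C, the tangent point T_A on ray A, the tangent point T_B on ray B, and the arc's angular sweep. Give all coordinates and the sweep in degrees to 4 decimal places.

center=(7.4116,26.4312) T_A=(12.7918,23.7952) T_B=(5.0974,20.9049) sweep=86.6199

bisector direction at 110.5880° = (-0.351645,0.936134)
center distance |VC| = r/sin(θ/2) = 5.991240/sin(46.6900°) = 8.233643
C = V + |VC|·bis = (7.4116,26.4312)
T_A = V + ((C−V)·d_A)·d_A = V + 5.6478·d_A = (12.7918,23.7952)
T_B = V + ((C−V)·d_B)·d_B = V + 5.6478·d_B = (5.0974,20.9049)
sweep = 180° − θ = 86.6199°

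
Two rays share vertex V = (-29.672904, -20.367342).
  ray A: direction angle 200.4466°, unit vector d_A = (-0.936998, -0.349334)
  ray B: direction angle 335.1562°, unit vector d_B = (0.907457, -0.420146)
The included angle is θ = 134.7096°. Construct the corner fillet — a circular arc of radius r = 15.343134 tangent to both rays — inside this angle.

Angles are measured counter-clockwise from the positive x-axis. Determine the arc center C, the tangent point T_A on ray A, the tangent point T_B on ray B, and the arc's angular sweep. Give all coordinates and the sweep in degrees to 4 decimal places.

center=(-30.3107,-36.9799) T_A=(-35.6706,-22.6034) T_B=(-23.8643,-23.0567) sweep=45.2904

bisector direction at 267.8014° = (-0.038363,-0.999264)
center distance |VC| = r/sin(θ/2) = 15.343134/sin(67.3548°) = 16.624793
C = V + |VC|·bis = (-30.3107,-36.9799)
T_A = V + ((C−V)·d_A)·d_A = V + 6.4009·d_A = (-35.6706,-22.6034)
T_B = V + ((C−V)·d_B)·d_B = V + 6.4009·d_B = (-23.8643,-23.0567)
sweep = 180° − θ = 45.2904°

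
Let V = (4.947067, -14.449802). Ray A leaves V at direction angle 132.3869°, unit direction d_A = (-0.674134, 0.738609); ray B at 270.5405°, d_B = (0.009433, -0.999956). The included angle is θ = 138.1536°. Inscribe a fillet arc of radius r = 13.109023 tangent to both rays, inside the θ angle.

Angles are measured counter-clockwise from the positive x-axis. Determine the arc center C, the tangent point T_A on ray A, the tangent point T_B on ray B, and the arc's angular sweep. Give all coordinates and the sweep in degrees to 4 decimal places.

bisector direction at 201.4637° = (-0.930650,-0.365912)
center distance |VC| = r/sin(θ/2) = 13.109023/sin(69.0768°) = 14.034456
C = V + |VC|·bis = (-8.1141,-19.5852)
T_A = V + ((C−V)·d_A)·d_A = V + 5.0119·d_A = (1.5684,-10.7479)
T_B = V + ((C−V)·d_B)·d_B = V + 5.0119·d_B = (4.9943,-19.4615)
sweep = 180° − θ = 41.8464°

center=(-8.1141,-19.5852) T_A=(1.5684,-10.7479) T_B=(4.9943,-19.4615) sweep=41.8464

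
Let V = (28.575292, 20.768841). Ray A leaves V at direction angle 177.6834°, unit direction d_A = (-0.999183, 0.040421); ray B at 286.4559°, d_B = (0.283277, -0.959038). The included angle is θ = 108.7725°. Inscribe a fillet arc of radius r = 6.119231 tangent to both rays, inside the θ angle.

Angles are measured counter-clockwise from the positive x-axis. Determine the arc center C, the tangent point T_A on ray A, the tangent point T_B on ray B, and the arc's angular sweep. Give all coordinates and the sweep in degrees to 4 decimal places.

bisector direction at 232.0696° = (-0.614703,-0.788759)
center distance |VC| = r/sin(θ/2) = 6.119231/sin(54.3862°) = 7.527090
C = V + |VC|·bis = (23.9484,14.8318)
T_A = V + ((C−V)·d_A)·d_A = V + 4.3832·d_A = (24.1957,20.9460)
T_B = V + ((C−V)·d_B)·d_B = V + 4.3832·d_B = (29.8169,16.5652)
sweep = 180° − θ = 71.2275°

center=(23.9484,14.8318) T_A=(24.1957,20.9460) T_B=(29.8169,16.5652) sweep=71.2275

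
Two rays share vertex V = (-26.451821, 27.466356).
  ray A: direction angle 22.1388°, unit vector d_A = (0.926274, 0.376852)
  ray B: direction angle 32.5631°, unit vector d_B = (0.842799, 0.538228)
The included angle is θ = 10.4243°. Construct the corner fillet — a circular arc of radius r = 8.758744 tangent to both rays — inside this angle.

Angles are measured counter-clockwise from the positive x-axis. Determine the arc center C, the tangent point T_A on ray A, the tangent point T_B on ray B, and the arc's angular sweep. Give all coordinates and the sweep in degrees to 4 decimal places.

center=(59.1853,71.7634) T_A=(62.4860,63.6504) T_B=(54.4711,79.1453) sweep=169.5757

bisector direction at 27.3510° = (0.888209,0.459440)
center distance |VC| = r/sin(θ/2) = 8.758744/sin(5.2122°) = 96.415469
C = V + |VC|·bis = (59.1853,71.7634)
T_A = V + ((C−V)·d_A)·d_A = V + 96.0168·d_A = (62.4860,63.6504)
T_B = V + ((C−V)·d_B)·d_B = V + 96.0168·d_B = (54.4711,79.1453)
sweep = 180° − θ = 169.5757°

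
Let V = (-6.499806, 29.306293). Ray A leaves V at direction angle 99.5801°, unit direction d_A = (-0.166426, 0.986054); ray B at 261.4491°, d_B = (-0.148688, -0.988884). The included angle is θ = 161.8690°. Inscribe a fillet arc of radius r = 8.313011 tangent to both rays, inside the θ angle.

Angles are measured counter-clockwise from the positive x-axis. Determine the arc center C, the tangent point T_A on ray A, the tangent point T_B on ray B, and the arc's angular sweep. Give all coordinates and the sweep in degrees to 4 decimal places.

bisector direction at 180.5146° = (-0.999960,-0.008981)
center distance |VC| = r/sin(θ/2) = 8.313011/sin(80.9345°) = 8.418163
C = V + |VC|·bis = (-14.9176,29.2307)
T_A = V + ((C−V)·d_A)·d_A = V + 1.3264·d_A = (-6.7206,30.6142)
T_B = V + ((C−V)·d_B)·d_B = V + 1.3264·d_B = (-6.6970,27.9946)
sweep = 180° − θ = 18.1310°

center=(-14.9176,29.2307) T_A=(-6.7206,30.6142) T_B=(-6.6970,27.9946) sweep=18.1310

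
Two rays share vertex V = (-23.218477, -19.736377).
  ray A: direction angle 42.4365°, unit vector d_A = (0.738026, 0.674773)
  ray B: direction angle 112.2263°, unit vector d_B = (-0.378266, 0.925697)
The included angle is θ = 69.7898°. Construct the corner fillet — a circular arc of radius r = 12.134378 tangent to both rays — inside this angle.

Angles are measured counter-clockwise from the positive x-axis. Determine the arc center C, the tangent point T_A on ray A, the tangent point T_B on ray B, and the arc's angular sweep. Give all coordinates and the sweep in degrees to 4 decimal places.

bisector direction at 77.3314° = (0.219312,0.975655)
center distance |VC| = r/sin(θ/2) = 12.134378/sin(34.8949°) = 21.211245
C = V + |VC|·bis = (-18.5666,0.9585)
T_A = V + ((C−V)·d_A)·d_A = V + 17.3975·d_A = (-10.3787,-7.9970)
T_B = V + ((C−V)·d_B)·d_B = V + 17.3975·d_B = (-29.7994,-3.6315)
sweep = 180° − θ = 110.2102°

center=(-18.5666,0.9585) T_A=(-10.3787,-7.9970) T_B=(-29.7994,-3.6315) sweep=110.2102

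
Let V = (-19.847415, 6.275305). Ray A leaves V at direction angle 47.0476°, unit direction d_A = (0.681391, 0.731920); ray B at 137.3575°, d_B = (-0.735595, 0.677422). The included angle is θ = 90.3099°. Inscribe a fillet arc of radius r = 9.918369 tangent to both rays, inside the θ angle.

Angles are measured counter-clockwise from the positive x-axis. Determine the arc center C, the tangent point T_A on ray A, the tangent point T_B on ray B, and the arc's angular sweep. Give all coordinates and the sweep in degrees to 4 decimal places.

center=(-20.3850,20.2539) T_A=(-13.1256,13.4956) T_B=(-27.1040,12.9580) sweep=89.6901

bisector direction at 92.2026° = (-0.038432,0.999261)
center distance |VC| = r/sin(θ/2) = 9.918369/sin(45.1549°) = 13.988912
C = V + |VC|·bis = (-20.3850,20.2539)
T_A = V + ((C−V)·d_A)·d_A = V + 9.8649·d_A = (-13.1256,13.4956)
T_B = V + ((C−V)·d_B)·d_B = V + 9.8649·d_B = (-27.1040,12.9580)
sweep = 180° − θ = 89.6901°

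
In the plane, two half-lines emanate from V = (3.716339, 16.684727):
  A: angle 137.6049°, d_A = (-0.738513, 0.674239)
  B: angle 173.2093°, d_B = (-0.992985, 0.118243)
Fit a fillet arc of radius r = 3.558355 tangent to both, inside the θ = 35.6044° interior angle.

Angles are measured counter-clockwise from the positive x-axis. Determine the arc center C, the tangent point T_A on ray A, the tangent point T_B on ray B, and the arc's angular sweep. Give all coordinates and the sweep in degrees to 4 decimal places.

bisector direction at 155.4071° = (-0.909288,0.416168)
center distance |VC| = r/sin(θ/2) = 3.558355/sin(17.8022°) = 11.638810
C = V + |VC|·bis = (-6.8667,21.5284)
T_A = V + ((C−V)·d_A)·d_A = V + 11.0815·d_A = (-4.4675,24.1563)
T_B = V + ((C−V)·d_B)·d_B = V + 11.0815·d_B = (-7.2874,17.9950)
sweep = 180° − θ = 144.3956°

center=(-6.8667,21.5284) T_A=(-4.4675,24.1563) T_B=(-7.2874,17.9950) sweep=144.3956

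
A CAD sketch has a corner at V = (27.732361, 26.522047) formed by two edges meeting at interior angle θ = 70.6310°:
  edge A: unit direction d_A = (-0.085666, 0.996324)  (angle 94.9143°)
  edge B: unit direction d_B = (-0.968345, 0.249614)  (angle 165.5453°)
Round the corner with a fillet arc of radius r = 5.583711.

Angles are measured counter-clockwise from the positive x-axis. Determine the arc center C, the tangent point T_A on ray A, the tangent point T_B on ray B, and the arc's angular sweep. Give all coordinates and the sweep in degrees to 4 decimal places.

center=(21.4940,33.8964) T_A=(27.0572,34.3747) T_B=(20.1002,28.4894) sweep=109.3690

bisector direction at 130.2298° = (-0.645855,0.763460)
center distance |VC| = r/sin(θ/2) = 5.583711/sin(35.3155°) = 9.659090
C = V + |VC|·bis = (21.4940,33.8964)
T_A = V + ((C−V)·d_A)·d_A = V + 7.8816·d_A = (27.0572,34.3747)
T_B = V + ((C−V)·d_B)·d_B = V + 7.8816·d_B = (20.1002,28.4894)
sweep = 180° − θ = 109.3690°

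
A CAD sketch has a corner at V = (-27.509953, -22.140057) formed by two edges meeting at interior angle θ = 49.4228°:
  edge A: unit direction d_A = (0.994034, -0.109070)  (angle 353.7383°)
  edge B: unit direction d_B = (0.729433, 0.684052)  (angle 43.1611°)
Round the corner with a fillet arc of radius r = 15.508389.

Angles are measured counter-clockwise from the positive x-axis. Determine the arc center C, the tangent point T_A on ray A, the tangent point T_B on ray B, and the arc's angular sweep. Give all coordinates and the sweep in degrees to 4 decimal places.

bisector direction at 18.4497° = (0.948602,0.316472)
center distance |VC| = r/sin(θ/2) = 15.508389/sin(24.7114°) = 37.097164
C = V + |VC|·bis = (7.6805,-10.3998)
T_A = V + ((C−V)·d_A)·d_A = V + 33.7000·d_A = (5.9890,-25.8157)
T_B = V + ((C−V)·d_B)·d_B = V + 33.7000·d_B = (-2.9281,0.9125)
sweep = 180° − θ = 130.5772°

center=(7.6805,-10.3998) T_A=(5.9890,-25.8157) T_B=(-2.9281,0.9125) sweep=130.5772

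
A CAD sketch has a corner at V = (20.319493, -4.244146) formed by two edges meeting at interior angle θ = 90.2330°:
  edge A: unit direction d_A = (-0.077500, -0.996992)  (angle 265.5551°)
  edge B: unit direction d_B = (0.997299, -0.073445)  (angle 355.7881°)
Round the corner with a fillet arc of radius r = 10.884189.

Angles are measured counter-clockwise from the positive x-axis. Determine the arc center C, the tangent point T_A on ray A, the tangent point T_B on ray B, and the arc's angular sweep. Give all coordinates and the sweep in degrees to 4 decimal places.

center=(30.3308,-15.8951) T_A=(19.4794,-15.0516) T_B=(31.1302,-5.0403) sweep=89.7670

bisector direction at 310.6716° = (0.651723,-0.758457)
center distance |VC| = r/sin(θ/2) = 10.884189/sin(45.1165°) = 15.361365
C = V + |VC|·bis = (30.3308,-15.8951)
T_A = V + ((C−V)·d_A)·d_A = V + 10.8400·d_A = (19.4794,-15.0516)
T_B = V + ((C−V)·d_B)·d_B = V + 10.8400·d_B = (31.1302,-5.0403)
sweep = 180° − θ = 89.7670°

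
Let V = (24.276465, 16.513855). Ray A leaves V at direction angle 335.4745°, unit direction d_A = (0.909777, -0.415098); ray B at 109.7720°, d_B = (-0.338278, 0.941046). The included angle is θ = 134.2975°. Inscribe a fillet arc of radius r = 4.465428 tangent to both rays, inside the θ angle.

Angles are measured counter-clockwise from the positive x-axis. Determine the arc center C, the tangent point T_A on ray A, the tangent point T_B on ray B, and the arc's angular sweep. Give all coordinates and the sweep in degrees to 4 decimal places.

center=(27.8421,19.7953) T_A=(25.9885,15.7327) T_B=(23.6399,18.2847) sweep=45.7025

bisector direction at 42.6232° = (0.735822,0.677175)
center distance |VC| = r/sin(θ/2) = 4.465428/sin(67.1488°) = 4.845740
C = V + |VC|·bis = (27.8421,19.7953)
T_A = V + ((C−V)·d_A)·d_A = V + 1.8818·d_A = (25.9885,15.7327)
T_B = V + ((C−V)·d_B)·d_B = V + 1.8818·d_B = (23.6399,18.2847)
sweep = 180° − θ = 45.7025°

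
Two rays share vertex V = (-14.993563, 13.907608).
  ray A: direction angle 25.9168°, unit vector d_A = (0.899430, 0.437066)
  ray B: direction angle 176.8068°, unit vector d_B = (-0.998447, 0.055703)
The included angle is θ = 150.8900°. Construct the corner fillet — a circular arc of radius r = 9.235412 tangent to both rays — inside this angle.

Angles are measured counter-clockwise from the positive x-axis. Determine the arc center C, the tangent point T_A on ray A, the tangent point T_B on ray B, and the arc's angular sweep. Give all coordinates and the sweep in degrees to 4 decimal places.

center=(-16.8733,23.2623) T_A=(-12.8368,14.9556) T_B=(-17.3877,14.0412) sweep=29.1100

bisector direction at 101.3618° = (-0.197004,0.980403)
center distance |VC| = r/sin(θ/2) = 9.235412/sin(75.4450°) = 9.541633
C = V + |VC|·bis = (-16.8733,23.2623)
T_A = V + ((C−V)·d_A)·d_A = V + 2.3979·d_A = (-12.8368,14.9556)
T_B = V + ((C−V)·d_B)·d_B = V + 2.3979·d_B = (-17.3877,14.0412)
sweep = 180° − θ = 29.1100°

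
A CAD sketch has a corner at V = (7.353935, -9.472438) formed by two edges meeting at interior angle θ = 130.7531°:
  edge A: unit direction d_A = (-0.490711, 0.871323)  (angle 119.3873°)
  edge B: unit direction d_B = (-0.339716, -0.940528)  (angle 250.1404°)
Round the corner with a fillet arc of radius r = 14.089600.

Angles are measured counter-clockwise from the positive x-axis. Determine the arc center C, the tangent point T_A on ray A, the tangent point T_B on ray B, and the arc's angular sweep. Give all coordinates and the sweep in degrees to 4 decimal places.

bisector direction at 184.7638° = (-0.996545,-0.083049)
center distance |VC| = r/sin(θ/2) = 14.089600/sin(65.3765°) = 15.498991
C = V + |VC|·bis = (-8.0915,-10.7596)
T_A = V + ((C−V)·d_A)·d_A = V + 6.4577·d_A = (4.1851,-3.8457)
T_B = V + ((C−V)·d_B)·d_B = V + 6.4577·d_B = (5.1601,-15.5461)
sweep = 180° − θ = 49.2469°

center=(-8.0915,-10.7596) T_A=(4.1851,-3.8457) T_B=(5.1601,-15.5461) sweep=49.2469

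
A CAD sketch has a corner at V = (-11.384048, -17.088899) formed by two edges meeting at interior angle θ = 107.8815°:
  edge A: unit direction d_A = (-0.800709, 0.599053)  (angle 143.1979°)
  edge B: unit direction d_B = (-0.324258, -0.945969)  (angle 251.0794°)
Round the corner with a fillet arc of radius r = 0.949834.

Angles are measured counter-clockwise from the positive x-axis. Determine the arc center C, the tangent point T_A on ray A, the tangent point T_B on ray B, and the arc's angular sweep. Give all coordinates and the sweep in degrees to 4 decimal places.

bisector direction at 197.1387° = (-0.955594,-0.294685)
center distance |VC| = r/sin(θ/2) = 0.949834/sin(53.9408°) = 1.174943
C = V + |VC|·bis = (-12.5068,-17.4351)
T_A = V + ((C−V)·d_A)·d_A = V + 0.6916·d_A = (-11.9378,-16.6746)
T_B = V + ((C−V)·d_B)·d_B = V + 0.6916·d_B = (-11.6083,-17.7431)
sweep = 180° − θ = 72.1185°

center=(-12.5068,-17.4351) T_A=(-11.9378,-16.6746) T_B=(-11.6083,-17.7431) sweep=72.1185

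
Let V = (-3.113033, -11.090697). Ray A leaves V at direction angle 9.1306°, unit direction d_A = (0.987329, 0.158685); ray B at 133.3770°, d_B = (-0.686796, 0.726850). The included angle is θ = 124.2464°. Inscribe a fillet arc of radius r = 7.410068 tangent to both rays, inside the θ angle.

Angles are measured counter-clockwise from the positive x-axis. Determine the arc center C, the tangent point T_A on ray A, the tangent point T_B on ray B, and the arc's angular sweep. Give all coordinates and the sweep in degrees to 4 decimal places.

bisector direction at 71.2538° = (0.321377,0.946951)
center distance |VC| = r/sin(θ/2) = 7.410068/sin(62.1232°) = 8.382856
C = V + |VC|·bis = (-0.4190,-3.1525)
T_A = V + ((C−V)·d_A)·d_A = V + 3.9196·d_A = (0.7569,-10.4687)
T_B = V + ((C−V)·d_B)·d_B = V + 3.9196·d_B = (-5.8050,-8.2417)
sweep = 180° − θ = 55.7536°

center=(-0.4190,-3.1525) T_A=(0.7569,-10.4687) T_B=(-5.8050,-8.2417) sweep=55.7536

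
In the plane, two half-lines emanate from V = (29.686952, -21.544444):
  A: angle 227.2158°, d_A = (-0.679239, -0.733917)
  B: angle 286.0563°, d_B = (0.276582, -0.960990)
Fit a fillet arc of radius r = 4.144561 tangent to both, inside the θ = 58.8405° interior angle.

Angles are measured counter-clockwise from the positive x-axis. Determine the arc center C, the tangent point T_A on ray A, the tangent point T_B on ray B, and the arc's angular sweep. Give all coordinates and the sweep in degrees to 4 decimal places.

center=(27.7368,-29.7534) T_A=(24.6950,-26.9382) T_B=(31.7196,-28.6071) sweep=121.1595

bisector direction at 256.6361° = (-0.231136,-0.972921)
center distance |VC| = r/sin(θ/2) = 4.144561/sin(29.4202°) = 8.437424
C = V + |VC|·bis = (27.7368,-29.7534)
T_A = V + ((C−V)·d_A)·d_A = V + 7.3493·d_A = (24.6950,-26.9382)
T_B = V + ((C−V)·d_B)·d_B = V + 7.3493·d_B = (31.7196,-28.6071)
sweep = 180° − θ = 121.1595°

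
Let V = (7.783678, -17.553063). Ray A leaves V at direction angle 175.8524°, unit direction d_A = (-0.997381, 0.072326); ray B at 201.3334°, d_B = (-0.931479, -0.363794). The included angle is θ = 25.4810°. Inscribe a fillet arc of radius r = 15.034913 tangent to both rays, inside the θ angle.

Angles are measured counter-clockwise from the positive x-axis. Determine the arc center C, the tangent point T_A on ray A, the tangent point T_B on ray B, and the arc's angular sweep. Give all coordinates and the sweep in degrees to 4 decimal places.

center=(-59.6256,-27.7392) T_A=(-58.5381,-12.7437) T_B=(-54.1559,-41.7439) sweep=154.5190

bisector direction at 188.5929° = (-0.988775,-0.149413)
center distance |VC| = r/sin(θ/2) = 15.034913/sin(12.7405°) = 68.174504
C = V + |VC|·bis = (-59.6256,-27.7392)
T_A = V + ((C−V)·d_A)·d_A = V + 66.4960·d_A = (-58.5381,-12.7437)
T_B = V + ((C−V)·d_B)·d_B = V + 66.4960·d_B = (-54.1559,-41.7439)
sweep = 180° − θ = 154.5190°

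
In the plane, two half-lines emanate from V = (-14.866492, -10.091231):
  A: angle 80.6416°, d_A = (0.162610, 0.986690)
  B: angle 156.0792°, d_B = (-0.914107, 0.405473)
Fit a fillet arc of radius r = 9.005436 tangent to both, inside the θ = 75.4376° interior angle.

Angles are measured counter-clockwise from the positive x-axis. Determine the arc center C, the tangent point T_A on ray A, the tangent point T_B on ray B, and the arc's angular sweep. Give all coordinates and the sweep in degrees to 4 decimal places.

bisector direction at 118.3604° = (-0.475016,0.879977)
center distance |VC| = r/sin(θ/2) = 9.005436/sin(37.7188°) = 14.719897
C = V + |VC|·bis = (-21.8587,2.8619)
T_A = V + ((C−V)·d_A)·d_A = V + 11.6438·d_A = (-12.9731,1.3976)
T_B = V + ((C−V)·d_B)·d_B = V + 11.6438·d_B = (-25.5101,-5.3700)
sweep = 180° − θ = 104.5624°

center=(-21.8587,2.8619) T_A=(-12.9731,1.3976) T_B=(-25.5101,-5.3700) sweep=104.5624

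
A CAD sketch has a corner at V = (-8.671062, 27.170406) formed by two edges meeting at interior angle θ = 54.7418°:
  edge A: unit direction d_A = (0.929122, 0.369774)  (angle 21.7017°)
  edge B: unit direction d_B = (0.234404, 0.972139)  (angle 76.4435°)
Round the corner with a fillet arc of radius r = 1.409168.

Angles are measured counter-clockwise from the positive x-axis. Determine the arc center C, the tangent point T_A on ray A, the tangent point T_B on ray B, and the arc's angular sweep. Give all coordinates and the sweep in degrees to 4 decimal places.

center=(-6.6631,29.4862) T_A=(-6.1420,28.1769) T_B=(-8.0330,29.8165) sweep=125.2582

bisector direction at 49.0726° = (0.655102,0.755540)
center distance |VC| = r/sin(θ/2) = 1.409168/sin(27.3709°) = 3.065082
C = V + |VC|·bis = (-6.6631,29.4862)
T_A = V + ((C−V)·d_A)·d_A = V + 2.7219·d_A = (-6.1420,28.1769)
T_B = V + ((C−V)·d_B)·d_B = V + 2.7219·d_B = (-8.0330,29.8165)
sweep = 180° − θ = 125.2582°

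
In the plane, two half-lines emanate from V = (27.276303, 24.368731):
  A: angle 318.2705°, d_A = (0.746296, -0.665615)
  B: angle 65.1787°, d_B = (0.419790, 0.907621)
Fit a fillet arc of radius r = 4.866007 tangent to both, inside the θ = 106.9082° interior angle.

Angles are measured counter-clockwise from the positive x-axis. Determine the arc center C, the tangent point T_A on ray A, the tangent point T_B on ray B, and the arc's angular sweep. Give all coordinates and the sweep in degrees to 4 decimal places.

bisector direction at 11.7246° = (0.979136,0.203208)
center distance |VC| = r/sin(θ/2) = 4.866007/sin(53.4541°) = 6.056918
C = V + |VC|·bis = (33.2068,25.5995)
T_A = V + ((C−V)·d_A)·d_A = V + 3.6067·d_A = (29.9680,21.9681)
T_B = V + ((C−V)·d_B)·d_B = V + 3.6067·d_B = (28.7904,27.6422)
sweep = 180° − θ = 73.0918°

center=(33.2068,25.5995) T_A=(29.9680,21.9681) T_B=(28.7904,27.6422) sweep=73.0918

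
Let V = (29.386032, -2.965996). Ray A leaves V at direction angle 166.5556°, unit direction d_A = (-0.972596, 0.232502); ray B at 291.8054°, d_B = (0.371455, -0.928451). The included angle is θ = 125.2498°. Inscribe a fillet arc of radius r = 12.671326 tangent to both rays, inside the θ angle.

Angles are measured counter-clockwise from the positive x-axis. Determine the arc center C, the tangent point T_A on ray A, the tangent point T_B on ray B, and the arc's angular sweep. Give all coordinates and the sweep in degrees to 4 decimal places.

center=(20.0585,-13.7646) T_A=(23.0046,-1.4405) T_B=(31.8232,-9.0578) sweep=54.7502

bisector direction at 229.1805° = (-0.653678,-0.756773)
center distance |VC| = r/sin(θ/2) = 12.671326/sin(62.6249°) = 14.269265
C = V + |VC|·bis = (20.0585,-13.7646)
T_A = V + ((C−V)·d_A)·d_A = V + 6.5612·d_A = (23.0046,-1.4405)
T_B = V + ((C−V)·d_B)·d_B = V + 6.5612·d_B = (31.8232,-9.0578)
sweep = 180° − θ = 54.7502°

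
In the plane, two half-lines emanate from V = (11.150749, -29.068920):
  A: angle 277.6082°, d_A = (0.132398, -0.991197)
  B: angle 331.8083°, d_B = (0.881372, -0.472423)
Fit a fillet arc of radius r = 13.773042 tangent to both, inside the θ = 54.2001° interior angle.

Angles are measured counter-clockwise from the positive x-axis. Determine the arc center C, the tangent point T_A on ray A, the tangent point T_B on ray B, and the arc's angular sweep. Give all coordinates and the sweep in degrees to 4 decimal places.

center=(28.3660,-53.9233) T_A=(14.7142,-55.7468) T_B=(34.8727,-41.7841) sweep=125.7999

bisector direction at 304.7082° = (0.569398,-0.822062)
center distance |VC| = r/sin(θ/2) = 13.773042/sin(27.1000°) = 30.234162
C = V + |VC|·bis = (28.3660,-53.9233)
T_A = V + ((C−V)·d_A)·d_A = V + 26.9148·d_A = (14.7142,-55.7468)
T_B = V + ((C−V)·d_B)·d_B = V + 26.9148·d_B = (34.8727,-41.7841)
sweep = 180° − θ = 125.7999°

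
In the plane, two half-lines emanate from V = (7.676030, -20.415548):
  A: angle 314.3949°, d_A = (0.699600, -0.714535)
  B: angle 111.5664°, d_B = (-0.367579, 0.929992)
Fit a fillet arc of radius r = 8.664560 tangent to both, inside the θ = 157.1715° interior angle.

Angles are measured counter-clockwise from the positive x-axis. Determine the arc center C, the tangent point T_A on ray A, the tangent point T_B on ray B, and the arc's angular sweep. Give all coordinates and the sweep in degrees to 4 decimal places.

center=(15.0910,-15.6038) T_A=(8.8999,-21.6655) T_B=(7.0330,-18.7887) sweep=22.8285

bisector direction at 32.9807° = (0.838854,0.544356)
center distance |VC| = r/sin(θ/2) = 8.664560/sin(78.5858°) = 8.839385
C = V + |VC|·bis = (15.0910,-15.6038)
T_A = V + ((C−V)·d_A)·d_A = V + 1.7493·d_A = (8.8999,-21.6655)
T_B = V + ((C−V)·d_B)·d_B = V + 1.7493·d_B = (7.0330,-18.7887)
sweep = 180° − θ = 22.8285°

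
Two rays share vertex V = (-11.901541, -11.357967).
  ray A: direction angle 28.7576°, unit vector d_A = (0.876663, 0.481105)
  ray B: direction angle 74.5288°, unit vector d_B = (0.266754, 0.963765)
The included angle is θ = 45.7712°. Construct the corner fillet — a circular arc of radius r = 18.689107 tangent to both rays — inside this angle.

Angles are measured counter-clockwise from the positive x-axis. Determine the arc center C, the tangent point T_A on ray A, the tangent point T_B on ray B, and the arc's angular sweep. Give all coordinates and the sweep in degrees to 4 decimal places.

center=(17.9207,26.3267) T_A=(26.9121,9.9426) T_B=(-0.0912,31.3121) sweep=134.2288

bisector direction at 51.6432° = (0.620557,0.784162)
center distance |VC| = r/sin(θ/2) = 18.689107/sin(22.8856°) = 48.057268
C = V + |VC|·bis = (17.9207,26.3267)
T_A = V + ((C−V)·d_A)·d_A = V + 44.2744·d_A = (26.9121,9.9426)
T_B = V + ((C−V)·d_B)·d_B = V + 44.2744·d_B = (-0.0912,31.3121)
sweep = 180° − θ = 134.2288°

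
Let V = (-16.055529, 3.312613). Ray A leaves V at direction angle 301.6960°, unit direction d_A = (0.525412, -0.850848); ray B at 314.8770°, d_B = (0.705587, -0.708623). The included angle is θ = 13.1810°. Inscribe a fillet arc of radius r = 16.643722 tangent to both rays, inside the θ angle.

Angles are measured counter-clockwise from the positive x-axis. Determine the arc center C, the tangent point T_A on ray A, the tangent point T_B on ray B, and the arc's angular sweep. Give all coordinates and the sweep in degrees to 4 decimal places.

center=(73.7949,-110.5129) T_A=(59.6336,-119.2577) T_B=(85.5890,-98.7693) sweep=166.8190

bisector direction at 308.2865° = (0.619594,-0.784922)
center distance |VC| = r/sin(θ/2) = 16.643722/sin(6.5905°) = 145.014969
C = V + |VC|·bis = (73.7949,-110.5129)
T_A = V + ((C−V)·d_A)·d_A = V + 144.0567·d_A = (59.6336,-119.2577)
T_B = V + ((C−V)·d_B)·d_B = V + 144.0567·d_B = (85.5890,-98.7693)
sweep = 180° − θ = 166.8190°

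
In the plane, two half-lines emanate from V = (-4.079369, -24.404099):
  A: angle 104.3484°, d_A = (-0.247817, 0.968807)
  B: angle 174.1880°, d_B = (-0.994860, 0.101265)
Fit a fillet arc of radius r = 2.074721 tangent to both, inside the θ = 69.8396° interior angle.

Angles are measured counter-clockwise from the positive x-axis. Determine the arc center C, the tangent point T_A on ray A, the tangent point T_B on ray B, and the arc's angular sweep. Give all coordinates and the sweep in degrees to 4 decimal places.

center=(-6.8258,-22.0391) T_A=(-4.8158,-21.5249) T_B=(-7.0359,-24.1032) sweep=110.1604

bisector direction at 139.2682° = (-0.757772,0.652519)
center distance |VC| = r/sin(θ/2) = 2.074721/sin(34.9198°) = 3.624415
C = V + |VC|·bis = (-6.8258,-22.0391)
T_A = V + ((C−V)·d_A)·d_A = V + 2.9719·d_A = (-4.8158,-21.5249)
T_B = V + ((C−V)·d_B)·d_B = V + 2.9719·d_B = (-7.0359,-24.1032)
sweep = 180° − θ = 110.1604°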